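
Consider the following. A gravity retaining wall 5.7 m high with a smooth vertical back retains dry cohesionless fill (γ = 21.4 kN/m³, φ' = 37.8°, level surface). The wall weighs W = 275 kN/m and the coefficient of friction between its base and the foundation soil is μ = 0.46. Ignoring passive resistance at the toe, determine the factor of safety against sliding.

1.52

K_a = tan²(45° − 37.8°/2) = 0.2400.
P_a = ½K_aγH² = 0.5×0.2400×21.4×5.7² = 83.43 kN/m, acting at H/3 = 1.900 m above the base.
FS_sliding = μW / P_a = 0.46×275 / 83.43 = 1.516.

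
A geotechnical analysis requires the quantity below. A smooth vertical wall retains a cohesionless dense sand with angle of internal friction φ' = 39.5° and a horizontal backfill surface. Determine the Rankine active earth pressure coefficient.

0.222

K_a = (1 − sin φ)/(1 + sin φ) = (1 − sin 39.5°)/(1 + sin 39.5°) = 0.2224.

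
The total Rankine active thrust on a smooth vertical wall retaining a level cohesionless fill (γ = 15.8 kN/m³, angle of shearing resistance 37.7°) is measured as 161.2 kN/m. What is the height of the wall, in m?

9.20 m

K_a = 0.2411. P_a = ½ K_a γ H² ⇒ H = √(2P_a/(K_a γ)).
H = √(2×161.2/(0.2411×15.8)) = 9.200 m.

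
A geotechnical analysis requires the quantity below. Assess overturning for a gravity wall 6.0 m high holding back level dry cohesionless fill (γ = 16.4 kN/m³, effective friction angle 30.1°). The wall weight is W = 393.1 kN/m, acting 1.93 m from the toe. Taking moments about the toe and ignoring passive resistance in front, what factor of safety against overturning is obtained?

3.87

K_a = tan²(45° − 30.1°/2) = 0.3320.
P_a = ½K_aγH² = 0.5×0.3320×16.4×6.0² = 98.00 kN/m, acting at H/3 = 2.000 m above the base.
Overturning moment M_o = P_a × H/3 = 98.00 × 2.000 = 196.0.
Resisting moment M_r = W × 1.93 = 393.1 × 1.93 = 758.7.
FS_overturning = M_r/M_o = 758.7/196.0 = 3.871.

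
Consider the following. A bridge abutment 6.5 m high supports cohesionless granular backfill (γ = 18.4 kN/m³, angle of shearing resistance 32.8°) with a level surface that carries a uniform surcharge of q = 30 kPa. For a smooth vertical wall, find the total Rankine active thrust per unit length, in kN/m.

174 kN/m

K_a = tan²(45° − φ/2) = 0.2973.
Soil triangle: ½ K_a γ H² = 0.5×0.2973×18.4×6.5² = 115.5 kN/m.
Surcharge rectangle: K_a q H = 0.2973×30×6.5 = 57.97 kN/m.
Total = 115.5 + 57.97 = 173.5 kN/m.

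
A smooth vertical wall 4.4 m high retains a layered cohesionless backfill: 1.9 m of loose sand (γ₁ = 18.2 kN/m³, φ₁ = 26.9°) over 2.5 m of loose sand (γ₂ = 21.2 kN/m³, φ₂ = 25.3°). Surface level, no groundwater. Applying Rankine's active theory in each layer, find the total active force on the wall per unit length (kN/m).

73.6 kN/m

K_a1 = tan²(45°−26.9°/2) = 0.3770; K_a2 = tan²(45°−25.3°/2) = 0.4012.
Layer 1: σ at base = K_a1 γ₁ h₁ = 13.04 kPa; P₁ = ½×13.04×1.9 = 12.38.
Layer 2: σ_v at top = γ₁h₁ = 34.58; σ_h top = K_a2×34.58 = 13.87; σ_h base = K_a2×(34.58+21.2×2.5) = 35.14.
P₂ = ½(13.87+35.14)×2.5 = 61.26. Total P_a = 12.38+61.26 = 73.65 kN/m.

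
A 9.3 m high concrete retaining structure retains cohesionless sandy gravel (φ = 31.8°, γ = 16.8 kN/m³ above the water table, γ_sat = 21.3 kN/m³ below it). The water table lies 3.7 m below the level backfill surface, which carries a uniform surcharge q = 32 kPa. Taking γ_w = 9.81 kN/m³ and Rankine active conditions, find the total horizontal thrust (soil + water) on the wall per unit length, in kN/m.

K_a = tan²(45° − φ/2) = 0.3098.
γ' = 21.3 − 9.81 = 11.49 kN/m³. h₂ = H − d_w = 5.6 m.
σ'_h: at surface K_a·q = 9.913; at WT K_a(q+γd_w) = 29.17; at base K_a(q+γd_w+γ'h₂) = 49.10 kPa.
P₁ = ½(9.913+29.17)×3.7 = 72.31; P₂ = ½(29.17+49.10)×5.6 = 219.2; P_w = ½γ_w h₂² = 153.8.
Total = 72.31+219.2+153.8 = 445.3 kN/m.

445 kN/m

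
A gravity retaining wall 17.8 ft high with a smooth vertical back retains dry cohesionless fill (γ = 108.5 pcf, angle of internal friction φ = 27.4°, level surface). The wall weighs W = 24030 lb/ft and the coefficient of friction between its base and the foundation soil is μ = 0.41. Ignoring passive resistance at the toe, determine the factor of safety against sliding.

1.55

K_a = tan²(45° − 27.4°/2) = 0.3697.
P_a = ½K_aγH² = 0.5×0.3697×108.5×17.8² = 6354 lb/ft, acting at H/3 = 5.933 ft above the base.
FS_sliding = μW / P_a = 0.41×24030 / 6354 = 1.551.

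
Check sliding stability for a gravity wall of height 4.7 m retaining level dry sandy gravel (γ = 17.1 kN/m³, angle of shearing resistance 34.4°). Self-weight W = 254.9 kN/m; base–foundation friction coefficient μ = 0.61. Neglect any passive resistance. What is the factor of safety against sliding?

K_a = tan²(45° − 34.4°/2) = 0.2780.
P_a = ½K_aγH² = 0.5×0.2780×17.1×4.7² = 52.50 kN/m, acting at H/3 = 1.567 m above the base.
FS_sliding = μW / P_a = 0.61×254.9 / 52.50 = 2.962.

2.96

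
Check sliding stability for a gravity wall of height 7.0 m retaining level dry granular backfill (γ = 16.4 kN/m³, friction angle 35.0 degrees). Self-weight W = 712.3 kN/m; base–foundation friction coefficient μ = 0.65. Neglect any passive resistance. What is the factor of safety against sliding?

4.25

K_a = tan²(45° − 35.0°/2) = 0.2710.
P_a = ½K_aγH² = 0.5×0.2710×16.4×7.0² = 108.9 kN/m, acting at H/3 = 2.333 m above the base.
FS_sliding = μW / P_a = 0.65×712.3 / 108.9 = 4.252.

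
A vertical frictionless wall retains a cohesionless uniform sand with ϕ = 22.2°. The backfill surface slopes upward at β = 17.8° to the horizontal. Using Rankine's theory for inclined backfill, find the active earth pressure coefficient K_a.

0.592

K_a = cos β · (cos β − √(cos²β − cos²φ)) / (cos β + √(cos²β − cos²φ)).
cos β = 0.9521, cos φ = 0.9259, √(cos²β − cos²φ) = 0.2221.
K_a = 0.9521 × (0.9521 − 0.2221)/(0.9521 + 0.2221) = 0.5920.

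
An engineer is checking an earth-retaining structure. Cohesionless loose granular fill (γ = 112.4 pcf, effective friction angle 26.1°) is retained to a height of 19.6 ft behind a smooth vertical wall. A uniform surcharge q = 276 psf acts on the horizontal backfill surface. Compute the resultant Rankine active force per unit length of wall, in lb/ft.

10500 lb/ft

K_a = tan²(45° − φ/2) = 0.3889.
Soil triangle: ½ K_a γ H² = 0.5×0.3889×112.4×19.6² = 8397 lb/ft.
Surcharge rectangle: K_a q H = 0.3889×276×19.6 = 2104 lb/ft.
Total = 8397 + 2104 = 10500 lb/ft.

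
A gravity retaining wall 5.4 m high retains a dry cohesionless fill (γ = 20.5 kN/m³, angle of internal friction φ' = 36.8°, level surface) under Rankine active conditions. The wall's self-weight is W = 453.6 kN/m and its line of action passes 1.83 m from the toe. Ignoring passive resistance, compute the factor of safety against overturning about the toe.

6.15

K_a = tan²(45° − 36.8°/2) = 0.2508.
P_a = ½K_aγH² = 0.5×0.2508×20.5×5.4² = 74.95 kN/m, acting at H/3 = 1.800 m above the base.
Overturning moment M_o = P_a × H/3 = 74.95 × 1.800 = 134.9.
Resisting moment M_r = W × 1.83 = 453.6 × 1.83 = 830.1.
FS_overturning = M_r/M_o = 830.1/134.9 = 6.153.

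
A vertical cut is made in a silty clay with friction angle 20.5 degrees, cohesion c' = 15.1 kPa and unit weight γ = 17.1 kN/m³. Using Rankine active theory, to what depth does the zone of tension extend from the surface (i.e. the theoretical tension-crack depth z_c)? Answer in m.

K_a = tan²(45° − 20.5°/2) = 0.4813; √K_a = 0.6937.
The active pressure is zero where K_a γ z = 2c√K_a, so z_c = 2c/(γ√K_a) = 2×15.1/(17.1×0.6937) = 2.546 m.

2.55 m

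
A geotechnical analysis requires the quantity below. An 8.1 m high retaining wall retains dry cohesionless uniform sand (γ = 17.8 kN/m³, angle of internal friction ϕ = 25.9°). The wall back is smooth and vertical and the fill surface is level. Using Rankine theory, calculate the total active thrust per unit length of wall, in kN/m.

229 kN/m

K_a = tan²(45° − φ/2) = 0.3920.
P_a = ½ K_a γ H² = 0.5 × 0.3920 × 17.8 × 8.1² = 228.9 kN/m.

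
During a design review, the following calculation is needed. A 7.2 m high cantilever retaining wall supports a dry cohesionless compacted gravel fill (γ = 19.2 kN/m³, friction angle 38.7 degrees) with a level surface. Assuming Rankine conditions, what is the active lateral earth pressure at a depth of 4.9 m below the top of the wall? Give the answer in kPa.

21.7 kPa

K_a = (1 − sin φ)/(1 + sin φ) = 0.2306.
σ_h = K_a γ z = 0.2306 × 19.2 × 4.9 = 21.69 kPa.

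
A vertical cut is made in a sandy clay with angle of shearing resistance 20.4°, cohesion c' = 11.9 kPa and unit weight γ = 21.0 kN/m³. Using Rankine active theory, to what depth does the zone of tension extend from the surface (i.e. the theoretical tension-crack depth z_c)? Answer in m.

1.63 m

K_a = tan²(45° − 20.4°/2) = 0.4831; √K_a = 0.6950.
The active pressure is zero where K_a γ z = 2c√K_a, so z_c = 2c/(γ√K_a) = 2×11.9/(21.0×0.6950) = 1.631 m.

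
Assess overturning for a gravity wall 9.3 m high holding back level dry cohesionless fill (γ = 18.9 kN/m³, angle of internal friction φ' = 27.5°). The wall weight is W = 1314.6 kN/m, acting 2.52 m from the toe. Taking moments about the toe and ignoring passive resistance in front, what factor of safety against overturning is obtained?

3.55

K_a = tan²(45° − 27.5°/2) = 0.3682.
P_a = ½K_aγH² = 0.5×0.3682×18.9×9.3² = 301.0 kN/m, acting at H/3 = 3.100 m above the base.
Overturning moment M_o = P_a × H/3 = 301.0 × 3.100 = 933.0.
Resisting moment M_r = W × 2.52 = 1314.6 × 2.52 = 3313.
FS_overturning = M_r/M_o = 3313/933.0 = 3.551.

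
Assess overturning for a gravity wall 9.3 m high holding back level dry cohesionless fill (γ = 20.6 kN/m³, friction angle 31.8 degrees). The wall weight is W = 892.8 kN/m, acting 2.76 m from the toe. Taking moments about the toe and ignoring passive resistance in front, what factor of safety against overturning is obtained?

2.88

K_a = tan²(45° − 31.8°/2) = 0.3098.
P_a = ½K_aγH² = 0.5×0.3098×20.6×9.3² = 276.0 kN/m, acting at H/3 = 3.100 m above the base.
Overturning moment M_o = P_a × H/3 = 276.0 × 3.100 = 855.5.
Resisting moment M_r = W × 2.76 = 892.8 × 2.76 = 2464.
FS_overturning = M_r/M_o = 2464/855.5 = 2.880.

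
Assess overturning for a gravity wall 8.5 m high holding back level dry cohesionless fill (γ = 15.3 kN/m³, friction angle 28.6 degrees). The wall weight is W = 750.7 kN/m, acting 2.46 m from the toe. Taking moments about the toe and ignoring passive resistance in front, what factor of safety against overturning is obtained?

3.34

K_a = tan²(45° − 28.6°/2) = 0.3525.
P_a = ½K_aγH² = 0.5×0.3525×15.3×8.5² = 194.9 kN/m, acting at H/3 = 2.833 m above the base.
Overturning moment M_o = P_a × H/3 = 194.9 × 2.833 = 552.1.
Resisting moment M_r = W × 2.46 = 750.7 × 2.46 = 1847.
FS_overturning = M_r/M_o = 1847/552.1 = 3.345.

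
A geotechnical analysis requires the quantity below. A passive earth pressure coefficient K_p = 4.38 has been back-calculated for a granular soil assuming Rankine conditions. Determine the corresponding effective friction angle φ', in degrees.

38.9°

K_p = (1+sin φ)/(1−sin φ) ⇒ sin φ = (K_p − 1)/(K_p + 1) = 0.6283.
φ = arcsin(0.6283) = 38.92°.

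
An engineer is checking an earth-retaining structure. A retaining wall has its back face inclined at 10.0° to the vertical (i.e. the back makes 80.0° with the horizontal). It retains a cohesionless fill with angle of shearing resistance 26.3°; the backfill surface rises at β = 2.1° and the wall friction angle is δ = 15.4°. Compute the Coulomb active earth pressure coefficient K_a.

K_a = sin²(α+φ) / [sin²α · sin(α−δ) · (1 + √{sin(φ+δ)sin(φ−β) / (sin(α−δ)sin(α+β))})²].
With α = 80.0°, φ = 26.3°, δ = 15.4°, β = 2.1°: K_a = 0.4365.

0.437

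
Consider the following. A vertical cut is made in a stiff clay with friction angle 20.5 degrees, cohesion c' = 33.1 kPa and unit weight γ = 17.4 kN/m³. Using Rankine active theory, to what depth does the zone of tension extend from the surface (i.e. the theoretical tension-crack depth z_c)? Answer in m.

5.48 m

K_a = tan²(45° − 20.5°/2) = 0.4813; √K_a = 0.6937.
The active pressure is zero where K_a γ z = 2c√K_a, so z_c = 2c/(γ√K_a) = 2×33.1/(17.4×0.6937) = 5.484 m.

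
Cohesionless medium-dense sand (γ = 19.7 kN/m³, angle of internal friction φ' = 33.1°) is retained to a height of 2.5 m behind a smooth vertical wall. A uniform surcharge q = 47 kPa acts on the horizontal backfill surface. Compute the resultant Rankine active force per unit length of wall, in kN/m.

K_a = tan²(45° − φ/2) = 0.2936.
Soil triangle: ½ K_a γ H² = 0.5×0.2936×19.7×2.5² = 18.07 kN/m.
Surcharge rectangle: K_a q H = 0.2936×47×2.5 = 34.50 kN/m.
Total = 18.07 + 34.50 = 52.57 kN/m.

52.6 kN/m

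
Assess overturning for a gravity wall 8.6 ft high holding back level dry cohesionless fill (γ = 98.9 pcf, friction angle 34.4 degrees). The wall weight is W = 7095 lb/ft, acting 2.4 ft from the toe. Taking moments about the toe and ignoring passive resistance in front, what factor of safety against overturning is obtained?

5.84

K_a = tan²(45° − 34.4°/2) = 0.2780.
P_a = ½K_aγH² = 0.5×0.2780×98.9×8.6² = 1017 lb/ft, acting at H/3 = 2.867 ft above the base.
Overturning moment M_o = P_a × H/3 = 1017 × 2.867 = 2914.
Resisting moment M_r = W × 2.4 = 7095 × 2.4 = 17030.
FS_overturning = M_r/M_o = 17030/2914 = 5.843.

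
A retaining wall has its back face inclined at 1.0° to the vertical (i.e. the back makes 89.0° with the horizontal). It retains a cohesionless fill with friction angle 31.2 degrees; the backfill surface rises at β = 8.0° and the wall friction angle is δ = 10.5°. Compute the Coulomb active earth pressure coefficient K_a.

0.330

K_a = sin²(α+φ) / [sin²α · sin(α−δ) · (1 + √{sin(φ+δ)sin(φ−β) / (sin(α−δ)sin(α+β))})²].
With α = 89.0°, φ = 31.2°, δ = 10.5°, β = 8.0°: K_a = 0.3304.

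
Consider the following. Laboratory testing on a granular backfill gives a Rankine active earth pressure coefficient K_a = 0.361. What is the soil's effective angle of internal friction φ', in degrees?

28.0°

K_a = tan²(45° − φ/2) ⇒ 45° − φ/2 = arctan(√0.361) = 31.00°.
φ = 2(45° − 31.00°) = 28.00°.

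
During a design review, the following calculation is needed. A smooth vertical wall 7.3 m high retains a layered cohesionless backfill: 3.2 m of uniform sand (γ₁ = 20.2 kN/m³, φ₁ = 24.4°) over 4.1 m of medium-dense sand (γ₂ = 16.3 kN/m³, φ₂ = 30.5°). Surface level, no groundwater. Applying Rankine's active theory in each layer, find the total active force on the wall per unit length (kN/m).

K_a1 = tan²(45°−24.4°/2) = 0.4153; K_a2 = tan²(45°−30.5°/2) = 0.3267.
Layer 1: σ at base = K_a1 γ₁ h₁ = 26.85 kPa; P₁ = ½×26.85×3.2 = 42.95.
Layer 2: σ_v at top = γ₁h₁ = 64.64; σ_h top = K_a2×64.64 = 21.12; σ_h base = K_a2×(64.64+16.3×4.1) = 42.95.
P₂ = ½(21.12+42.95)×4.1 = 131.3. Total P_a = 42.95+131.3 = 174.3 kN/m.

174 kN/m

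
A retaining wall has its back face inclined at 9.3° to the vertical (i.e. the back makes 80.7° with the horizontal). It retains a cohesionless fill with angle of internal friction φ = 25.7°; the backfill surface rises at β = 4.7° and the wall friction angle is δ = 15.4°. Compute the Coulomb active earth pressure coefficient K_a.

K_a = sin²(α+φ) / [sin²α · sin(α−δ) · (1 + √{sin(φ+δ)sin(φ−β) / (sin(α−δ)sin(α+β))})²].
With α = 80.7°, φ = 25.7°, δ = 15.4°, β = 4.7°: K_a = 0.4561.

0.456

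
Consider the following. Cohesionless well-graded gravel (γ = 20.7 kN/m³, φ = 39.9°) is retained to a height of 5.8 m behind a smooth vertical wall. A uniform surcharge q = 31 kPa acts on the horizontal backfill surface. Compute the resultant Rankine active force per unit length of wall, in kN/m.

115 kN/m

K_a = tan²(45° − φ/2) = 0.2184.
Soil triangle: ½ K_a γ H² = 0.5×0.2184×20.7×5.8² = 76.05 kN/m.
Surcharge rectangle: K_a q H = 0.2184×31×5.8 = 39.27 kN/m.
Total = 76.05 + 39.27 = 115.3 kN/m.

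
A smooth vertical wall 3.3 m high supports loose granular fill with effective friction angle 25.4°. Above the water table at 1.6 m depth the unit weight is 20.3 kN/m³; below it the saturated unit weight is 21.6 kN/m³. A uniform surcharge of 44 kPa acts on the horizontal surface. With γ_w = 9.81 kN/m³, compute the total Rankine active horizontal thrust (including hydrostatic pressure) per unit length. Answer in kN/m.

K_a = tan²(45° − φ/2) = 0.3996.
γ' = 21.6 − 9.81 = 11.79 kN/m³. h₂ = H − d_w = 1.7 m.
σ'_h: at surface K_a·q = 17.58; at WT K_a(q+γd_w) = 30.56; at base K_a(q+γd_w+γ'h₂) = 38.57 kPa.
P₁ = ½(17.58+30.56)×1.6 = 38.52; P₂ = ½(30.56+38.57)×1.7 = 58.77; P_w = ½γ_w h₂² = 14.18.
Total = 38.52+58.77+14.18 = 111.5 kN/m.

111 kN/m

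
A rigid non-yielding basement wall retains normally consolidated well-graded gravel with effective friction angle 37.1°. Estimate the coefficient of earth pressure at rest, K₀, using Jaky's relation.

0.397

K₀ = 1 − sin φ' = 1 − sin 37.1° = 0.3968.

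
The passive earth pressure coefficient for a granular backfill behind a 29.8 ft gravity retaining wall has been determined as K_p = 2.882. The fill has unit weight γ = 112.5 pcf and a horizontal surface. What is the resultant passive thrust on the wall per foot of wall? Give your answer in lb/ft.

144000 lb/ft

P = ½ K_p γ H² = 0.5 × 2.882 × 112.5 × 29.8² = 144000 lb/ft.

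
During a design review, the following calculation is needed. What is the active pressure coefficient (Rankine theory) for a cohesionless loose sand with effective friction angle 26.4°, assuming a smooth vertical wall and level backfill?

0.384

K_a = tan²(45° − φ/2) = tan²(31.80°) = 0.3844.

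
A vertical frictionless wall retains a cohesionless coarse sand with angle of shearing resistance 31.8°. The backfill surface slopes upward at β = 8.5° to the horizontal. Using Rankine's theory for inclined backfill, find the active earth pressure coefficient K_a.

K_a = cos β · (cos β − √(cos²β − cos²φ)) / (cos β + √(cos²β − cos²φ)).
cos β = 0.9890, cos φ = 0.8499, √(cos²β − cos²φ) = 0.5058.
K_a = 0.9890 × (0.9890 − 0.5058)/(0.9890 + 0.5058) = 0.3197.

0.320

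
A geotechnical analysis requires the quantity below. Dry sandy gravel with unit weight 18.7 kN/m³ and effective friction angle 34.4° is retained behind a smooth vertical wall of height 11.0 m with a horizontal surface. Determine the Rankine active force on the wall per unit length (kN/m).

314 kN/m

K_a = tan²(45° − φ/2) = 0.2780.
P_a = ½ K_a γ H² = 0.5 × 0.2780 × 18.7 × 11.0² = 314.5 kN/m.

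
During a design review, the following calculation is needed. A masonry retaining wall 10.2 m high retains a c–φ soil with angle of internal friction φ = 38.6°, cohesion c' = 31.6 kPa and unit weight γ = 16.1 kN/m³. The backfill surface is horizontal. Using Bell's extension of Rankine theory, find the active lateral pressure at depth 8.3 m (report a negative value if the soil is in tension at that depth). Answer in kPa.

K_a = (1 − sin φ)/(1 + sin φ) = 0.2316.
σ_a = K_a γ z − 2c√K_a = 0.2316×16.1×8.3 − 2×31.6×0.4813 = 0.5351 kPa.

0.535 kPa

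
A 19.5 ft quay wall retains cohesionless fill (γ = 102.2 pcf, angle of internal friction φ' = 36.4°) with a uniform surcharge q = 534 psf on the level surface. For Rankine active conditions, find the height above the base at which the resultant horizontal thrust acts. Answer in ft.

7.63 ft

K_a = 0.2552.
Triangular part P₁ = ½K_aγH² = 4958 at H/3 = 6.500 ft; rectangular part P₂ = K_a q H = 2657 at H/2 = 9.750 ft.
ȳ = (P₁·6.500 + P₂·9.750)/(P₁+P₂) = 7.634 ft.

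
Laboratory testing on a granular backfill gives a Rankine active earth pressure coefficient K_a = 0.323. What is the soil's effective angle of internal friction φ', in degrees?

30.8°

K_a = tan²(45° − φ/2) ⇒ 45° − φ/2 = arctan(√0.323) = 29.61°.
φ = 2(45° − 29.61°) = 30.78°.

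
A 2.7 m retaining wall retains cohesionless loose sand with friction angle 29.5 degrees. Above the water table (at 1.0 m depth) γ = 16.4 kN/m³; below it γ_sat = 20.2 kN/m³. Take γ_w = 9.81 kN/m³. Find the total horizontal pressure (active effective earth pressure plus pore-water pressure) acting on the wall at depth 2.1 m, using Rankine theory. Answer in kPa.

K_a = (1 − sin φ)/(1 + sin φ) = 0.3401.
γ' = 20.2 − 9.81 = 10.39 kN/m³.
Effective vertical stress at 2.1 m: σ'_v = 16.4×1.0 + 10.39×1.10 = 27.83 kPa.
σ'_h = K_a σ'_v = 0.3401 × 27.83 = 9.465 kPa; u = γ_w × 1.10 = 10.79 kPa.
Total σ_h = 9.465 + 10.79 = 20.26 kPa.

20.3 kPa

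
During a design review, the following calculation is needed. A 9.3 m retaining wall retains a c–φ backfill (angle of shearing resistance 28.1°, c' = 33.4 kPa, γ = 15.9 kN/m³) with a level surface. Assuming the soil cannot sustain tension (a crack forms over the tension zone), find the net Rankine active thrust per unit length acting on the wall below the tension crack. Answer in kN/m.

K_a = 0.3596; √K_a = 0.5997.
Tension-crack depth z_c = 2c/(γ√K_a) = 2×33.4/(15.9×0.5997) = 7.006 m.
σ_a at base = K_a γ H − 2c√K_a = 0.3596×15.9×9.3 − 2×33.4×0.5997 = 13.12 kPa.
P_a = ½ × 13.12 × (H − z_c) = 0.5×13.12×2.294 = 15.05 kN/m.

15.0 kN/m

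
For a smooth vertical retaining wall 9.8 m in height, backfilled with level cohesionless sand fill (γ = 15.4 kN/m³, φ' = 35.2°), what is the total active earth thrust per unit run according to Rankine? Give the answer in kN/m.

K_a = tan²(45° − φ/2) = 0.2687.
P_a = ½ K_a γ H² = 0.5 × 0.2687 × 15.4 × 9.8² = 198.7 kN/m.

199 kN/m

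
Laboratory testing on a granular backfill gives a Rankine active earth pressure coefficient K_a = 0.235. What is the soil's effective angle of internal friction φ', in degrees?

38.3°

K_a = tan²(45° − φ/2) ⇒ 45° − φ/2 = arctan(√0.235) = 25.86°.
φ = 2(45° − 25.86°) = 38.27°.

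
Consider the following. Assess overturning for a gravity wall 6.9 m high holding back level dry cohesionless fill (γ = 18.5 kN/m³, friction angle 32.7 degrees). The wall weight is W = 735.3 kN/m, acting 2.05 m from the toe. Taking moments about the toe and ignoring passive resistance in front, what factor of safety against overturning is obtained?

4.99

K_a = tan²(45° − 32.7°/2) = 0.2985.
P_a = ½K_aγH² = 0.5×0.2985×18.5×6.9² = 131.5 kN/m, acting at H/3 = 2.300 m above the base.
Overturning moment M_o = P_a × H/3 = 131.5 × 2.300 = 302.4.
Resisting moment M_r = W × 2.05 = 735.3 × 2.05 = 1507.
FS_overturning = M_r/M_o = 1507/302.4 = 4.985.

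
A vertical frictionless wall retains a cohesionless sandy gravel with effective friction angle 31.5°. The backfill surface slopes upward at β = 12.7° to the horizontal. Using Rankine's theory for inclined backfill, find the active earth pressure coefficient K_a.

0.338

K_a = cos β · (cos β − √(cos²β − cos²φ)) / (cos β + √(cos²β − cos²φ)).
cos β = 0.9755, cos φ = 0.8526, √(cos²β − cos²φ) = 0.4740.
K_a = 0.9755 × (0.9755 − 0.4740)/(0.9755 + 0.4740) = 0.3375.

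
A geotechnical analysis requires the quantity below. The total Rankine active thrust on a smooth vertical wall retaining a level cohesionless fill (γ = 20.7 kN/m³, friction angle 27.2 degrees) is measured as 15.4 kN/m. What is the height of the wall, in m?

2.00 m

K_a = 0.3726. P_a = ½ K_a γ H² ⇒ H = √(2P_a/(K_a γ)).
H = √(2×15.4/(0.3726×20.7)) = 1.998 m.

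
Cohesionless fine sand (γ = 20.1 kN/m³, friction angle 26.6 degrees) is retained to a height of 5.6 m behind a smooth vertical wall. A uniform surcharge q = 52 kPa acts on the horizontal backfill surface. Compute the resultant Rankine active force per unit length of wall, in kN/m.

K_a = tan²(45° − φ/2) = 0.3814.
Soil triangle: ½ K_a γ H² = 0.5×0.3814×20.1×5.6² = 120.2 kN/m.
Surcharge rectangle: K_a q H = 0.3814×52×5.6 = 111.1 kN/m.
Total = 120.2 + 111.1 = 231.3 kN/m.

231 kN/m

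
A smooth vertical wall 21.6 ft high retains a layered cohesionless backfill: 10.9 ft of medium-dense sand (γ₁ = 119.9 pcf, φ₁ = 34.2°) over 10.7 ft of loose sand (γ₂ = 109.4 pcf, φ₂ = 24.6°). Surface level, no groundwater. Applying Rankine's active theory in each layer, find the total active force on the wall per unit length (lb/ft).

10300 lb/ft

K_a1 = tan²(45°−34.2°/2) = 0.2803; K_a2 = tan²(45°−24.6°/2) = 0.4121.
Layer 1: σ at base = K_a1 γ₁ h₁ = 366.4 psf; P₁ = ½×366.4×10.9 = 1997.
Layer 2: σ_v at top = γ₁h₁ = 1307; σ_h top = K_a2×1307 = 538.6; σ_h base = K_a2×(1307+109.4×10.7) = 1021.
P₂ = ½(538.6+1021)×10.7 = 8345. Total P_a = 1997+8345 = 10340 lb/ft.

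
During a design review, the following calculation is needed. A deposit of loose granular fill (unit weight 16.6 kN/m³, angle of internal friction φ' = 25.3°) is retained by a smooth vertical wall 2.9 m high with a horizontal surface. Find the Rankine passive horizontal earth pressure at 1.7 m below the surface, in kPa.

70.3 kPa

K_p = (1 + sin φ)/(1 − sin φ) = 2.493.
σ_h = K_p γ z = 2.493 × 16.6 × 1.7 = 70.34 kPa.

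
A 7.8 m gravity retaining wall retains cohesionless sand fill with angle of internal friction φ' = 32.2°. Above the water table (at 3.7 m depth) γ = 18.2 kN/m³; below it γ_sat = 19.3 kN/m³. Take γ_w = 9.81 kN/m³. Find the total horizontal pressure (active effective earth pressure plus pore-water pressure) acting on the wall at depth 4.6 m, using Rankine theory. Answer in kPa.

32.0 kPa

K_a = (1 − sin φ)/(1 + sin φ) = 0.3047.
γ' = 19.3 − 9.81 = 9.490 kN/m³.
Effective vertical stress at 4.6 m: σ'_v = 18.2×3.7 + 9.490×0.900 = 75.88 kPa.
σ'_h = K_a σ'_v = 0.3047 × 75.88 = 23.12 kPa; u = γ_w × 0.900 = 8.829 kPa.
Total σ_h = 23.12 + 8.829 = 31.95 kPa.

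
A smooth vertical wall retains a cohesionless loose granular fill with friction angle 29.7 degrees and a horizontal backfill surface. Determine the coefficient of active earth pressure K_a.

K_a = (1 − sin φ)/(1 + sin φ) = (1 − sin 29.7°)/(1 + sin 29.7°) = 0.3374.

0.337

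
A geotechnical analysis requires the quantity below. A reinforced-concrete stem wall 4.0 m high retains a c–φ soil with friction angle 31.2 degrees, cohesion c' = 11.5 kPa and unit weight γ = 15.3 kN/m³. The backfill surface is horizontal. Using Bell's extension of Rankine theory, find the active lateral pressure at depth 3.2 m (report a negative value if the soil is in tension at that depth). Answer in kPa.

2.58 kPa

K_a = (1 − sin φ)/(1 + sin φ) = 0.3175.
σ_a = K_a γ z − 2c√K_a = 0.3175×15.3×3.2 − 2×11.5×0.5635 = 2.585 kPa.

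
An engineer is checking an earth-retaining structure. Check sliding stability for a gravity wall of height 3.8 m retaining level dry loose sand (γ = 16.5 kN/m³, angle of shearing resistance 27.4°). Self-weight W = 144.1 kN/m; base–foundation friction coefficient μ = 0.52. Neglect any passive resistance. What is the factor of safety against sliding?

K_a = tan²(45° − 27.4°/2) = 0.3697.
P_a = ½K_aγH² = 0.5×0.3697×16.5×3.8² = 44.04 kN/m, acting at H/3 = 1.267 m above the base.
FS_sliding = μW / P_a = 0.52×144.1 / 44.04 = 1.701.

1.70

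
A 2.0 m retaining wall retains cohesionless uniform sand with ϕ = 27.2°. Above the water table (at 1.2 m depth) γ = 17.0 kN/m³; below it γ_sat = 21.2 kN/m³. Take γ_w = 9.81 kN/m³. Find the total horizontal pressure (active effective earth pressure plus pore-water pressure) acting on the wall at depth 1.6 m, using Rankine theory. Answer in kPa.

13.2 kPa

K_a = (1 − sin φ)/(1 + sin φ) = 0.3726.
γ' = 21.2 − 9.81 = 11.39 kN/m³.
Effective vertical stress at 1.6 m: σ'_v = 17.0×1.2 + 11.39×0.400 = 24.96 kPa.
σ'_h = K_a σ'_v = 0.3726 × 24.96 = 9.298 kPa; u = γ_w × 0.400 = 3.924 kPa.
Total σ_h = 9.298 + 3.924 = 13.22 kPa.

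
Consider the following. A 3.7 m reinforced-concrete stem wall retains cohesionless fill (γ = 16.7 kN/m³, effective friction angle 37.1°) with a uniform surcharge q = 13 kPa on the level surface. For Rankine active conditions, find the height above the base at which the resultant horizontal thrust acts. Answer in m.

K_a = 0.2475.
Triangular part P₁ = ½K_aγH² = 28.29 at H/3 = 1.233 m; rectangular part P₂ = K_a q H = 11.90 at H/2 = 1.850 m.
ȳ = (P₁·1.233 + P₂·1.850)/(P₁+P₂) = 1.416 m.

1.42 m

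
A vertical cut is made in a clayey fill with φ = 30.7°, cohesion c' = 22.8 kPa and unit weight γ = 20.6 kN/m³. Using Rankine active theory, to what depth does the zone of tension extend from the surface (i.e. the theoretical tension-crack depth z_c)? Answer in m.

K_a = tan²(45° − 30.7°/2) = 0.3240; √K_a = 0.5692.
The active pressure is zero where K_a γ z = 2c√K_a, so z_c = 2c/(γ√K_a) = 2×22.8/(20.6×0.5692) = 3.889 m.

3.89 m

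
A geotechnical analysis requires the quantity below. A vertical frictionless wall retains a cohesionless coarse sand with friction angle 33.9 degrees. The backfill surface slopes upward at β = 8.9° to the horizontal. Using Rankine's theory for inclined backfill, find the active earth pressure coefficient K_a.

0.293

K_a = cos β · (cos β − √(cos²β − cos²φ)) / (cos β + √(cos²β − cos²φ)).
cos β = 0.9880, cos φ = 0.8300, √(cos²β − cos²φ) = 0.5359.
K_a = 0.9880 × (0.9880 − 0.5359)/(0.9880 + 0.5359) = 0.2931.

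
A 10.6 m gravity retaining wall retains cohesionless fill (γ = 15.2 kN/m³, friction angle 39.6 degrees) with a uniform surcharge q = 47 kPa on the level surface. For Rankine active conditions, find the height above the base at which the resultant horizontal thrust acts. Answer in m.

K_a = 0.2214.
Triangular part P₁ = ½K_aγH² = 189.1 at H/3 = 3.533 m; rectangular part P₂ = K_a q H = 110.3 at H/2 = 5.300 m.
ȳ = (P₁·3.533 + P₂·5.300)/(P₁+P₂) = 4.184 m.

4.18 m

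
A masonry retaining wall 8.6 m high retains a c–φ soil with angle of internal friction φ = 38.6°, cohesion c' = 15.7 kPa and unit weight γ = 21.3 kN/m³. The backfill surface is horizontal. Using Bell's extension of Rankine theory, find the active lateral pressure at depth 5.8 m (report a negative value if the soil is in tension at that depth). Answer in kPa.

13.5 kPa

K_a = (1 − sin φ)/(1 + sin φ) = 0.2316.
σ_a = K_a γ z − 2c√K_a = 0.2316×21.3×5.8 − 2×15.7×0.4813 = 13.50 kPa.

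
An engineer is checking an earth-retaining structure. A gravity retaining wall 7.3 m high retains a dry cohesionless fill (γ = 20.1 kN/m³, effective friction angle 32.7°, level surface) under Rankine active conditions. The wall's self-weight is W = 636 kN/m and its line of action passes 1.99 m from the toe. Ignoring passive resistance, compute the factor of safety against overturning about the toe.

3.25

K_a = tan²(45° − 32.7°/2) = 0.2985.
P_a = ½K_aγH² = 0.5×0.2985×20.1×7.3² = 159.9 kN/m, acting at H/3 = 2.433 m above the base.
Overturning moment M_o = P_a × H/3 = 159.9 × 2.433 = 389.0.
Resisting moment M_r = W × 1.99 = 636 × 1.99 = 1266.
FS_overturning = M_r/M_o = 1266/389.0 = 3.254.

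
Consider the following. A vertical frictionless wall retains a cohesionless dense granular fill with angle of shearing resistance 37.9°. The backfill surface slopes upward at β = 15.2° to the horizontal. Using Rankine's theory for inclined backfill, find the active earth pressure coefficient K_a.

0.260

K_a = cos β · (cos β − √(cos²β − cos²φ)) / (cos β + √(cos²β − cos²φ)).
cos β = 0.9650, cos φ = 0.7891, √(cos²β − cos²φ) = 0.5555.
K_a = 0.9650 × (0.9650 − 0.5555)/(0.9650 + 0.5555) = 0.2599.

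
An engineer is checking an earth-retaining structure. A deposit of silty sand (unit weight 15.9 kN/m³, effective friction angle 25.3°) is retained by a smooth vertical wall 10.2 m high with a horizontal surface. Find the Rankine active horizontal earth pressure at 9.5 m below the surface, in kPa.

60.6 kPa

K_a = (1 − sin φ)/(1 + sin φ) = 0.4012.
σ_h = K_a γ z = 0.4012 × 15.9 × 9.5 = 60.60 kPa.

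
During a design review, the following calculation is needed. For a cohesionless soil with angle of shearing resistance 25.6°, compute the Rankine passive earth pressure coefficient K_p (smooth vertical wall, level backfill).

K_p = (1 + sin φ)/(1 − sin φ) = tan²(45° + 25.6°/2) = 2.522.

2.52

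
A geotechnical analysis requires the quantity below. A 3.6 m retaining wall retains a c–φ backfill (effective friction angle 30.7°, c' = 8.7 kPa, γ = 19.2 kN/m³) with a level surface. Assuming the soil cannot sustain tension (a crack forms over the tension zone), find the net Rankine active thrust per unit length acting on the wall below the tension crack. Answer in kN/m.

12.5 kN/m

K_a = 0.3240; √K_a = 0.5692.
Tension-crack depth z_c = 2c/(γ√K_a) = 2×8.7/(19.2×0.5692) = 1.592 m.
σ_a at base = K_a γ H − 2c√K_a = 0.3240×19.2×3.6 − 2×8.7×0.5692 = 12.49 kPa.
P_a = ½ × 12.49 × (H − z_c) = 0.5×12.49×2.008 = 12.54 kN/m.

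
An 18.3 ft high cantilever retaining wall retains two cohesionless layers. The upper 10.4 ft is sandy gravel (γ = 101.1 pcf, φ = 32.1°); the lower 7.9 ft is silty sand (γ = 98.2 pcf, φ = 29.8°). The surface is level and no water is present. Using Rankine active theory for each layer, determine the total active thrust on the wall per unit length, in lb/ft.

5490 lb/ft

K_a1 = tan²(45°−32.1°/2) = 0.3060; K_a2 = tan²(45°−29.8°/2) = 0.3360.
Layer 1: σ at base = K_a1 γ₁ h₁ = 321.7 psf; P₁ = ½×321.7×10.4 = 1673.
Layer 2: σ_v at top = γ₁h₁ = 1051; σ_h top = K_a2×1051 = 353.3; σ_h base = K_a2×(1051+98.2×7.9) = 614.0.
P₂ = ½(353.3+614.0)×7.9 = 3821. Total P_a = 1673+3821 = 5494 lb/ft.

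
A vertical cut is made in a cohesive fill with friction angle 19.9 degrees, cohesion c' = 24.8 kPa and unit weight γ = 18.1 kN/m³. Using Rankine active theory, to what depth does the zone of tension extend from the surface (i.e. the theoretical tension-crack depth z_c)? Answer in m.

3.91 m

K_a = tan²(45° − 19.9°/2) = 0.4921; √K_a = 0.7015.
The active pressure is zero where K_a γ z = 2c√K_a, so z_c = 2c/(γ√K_a) = 2×24.8/(18.1×0.7015) = 3.906 m.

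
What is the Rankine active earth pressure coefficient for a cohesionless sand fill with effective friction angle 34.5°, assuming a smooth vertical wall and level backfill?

0.277

K_a = tan²(45° − φ/2) = tan²(27.75°) = 0.2768.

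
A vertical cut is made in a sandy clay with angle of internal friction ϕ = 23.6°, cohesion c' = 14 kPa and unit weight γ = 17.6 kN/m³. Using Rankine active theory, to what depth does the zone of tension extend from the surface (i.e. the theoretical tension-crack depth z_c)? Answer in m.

2.43 m

K_a = tan²(45° − 23.6°/2) = 0.4282; √K_a = 0.6544.
The active pressure is zero where K_a γ z = 2c√K_a, so z_c = 2c/(γ√K_a) = 2×14/(17.6×0.6544) = 2.431 m.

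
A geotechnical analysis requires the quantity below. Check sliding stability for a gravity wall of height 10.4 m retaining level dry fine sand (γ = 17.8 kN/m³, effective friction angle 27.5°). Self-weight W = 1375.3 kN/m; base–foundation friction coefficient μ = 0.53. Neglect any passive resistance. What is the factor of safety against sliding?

2.06

K_a = tan²(45° − 27.5°/2) = 0.3682.
P_a = ½K_aγH² = 0.5×0.3682×17.8×10.4² = 354.5 kN/m, acting at H/3 = 3.467 m above the base.
FS_sliding = μW / P_a = 0.53×1375.3 / 354.5 = 2.056.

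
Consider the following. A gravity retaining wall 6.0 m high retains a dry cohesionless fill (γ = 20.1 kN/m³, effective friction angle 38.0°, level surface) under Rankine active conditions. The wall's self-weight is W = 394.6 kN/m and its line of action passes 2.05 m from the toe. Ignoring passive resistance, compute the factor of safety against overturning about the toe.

4.70

K_a = tan²(45° − 38.0°/2) = 0.2379.
P_a = ½K_aγH² = 0.5×0.2379×20.1×6.0² = 86.07 kN/m, acting at H/3 = 2.000 m above the base.
Overturning moment M_o = P_a × H/3 = 86.07 × 2.000 = 172.1.
Resisting moment M_r = W × 2.05 = 394.6 × 2.05 = 808.9.
FS_overturning = M_r/M_o = 808.9/172.1 = 4.699.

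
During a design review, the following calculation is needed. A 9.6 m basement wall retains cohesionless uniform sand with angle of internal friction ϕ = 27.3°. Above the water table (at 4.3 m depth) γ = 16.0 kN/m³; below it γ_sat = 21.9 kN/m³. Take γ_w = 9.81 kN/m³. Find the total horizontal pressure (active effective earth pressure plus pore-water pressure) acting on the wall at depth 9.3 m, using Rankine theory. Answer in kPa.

97.0 kPa

K_a = (1 − sin φ)/(1 + sin φ) = 0.3711.
γ' = 21.9 − 9.81 = 12.09 kN/m³.
Effective vertical stress at 9.3 m: σ'_v = 16.0×4.3 + 12.09×5.00 = 129.2 kPa.
σ'_h = K_a σ'_v = 0.3711 × 129.2 = 47.97 kPa; u = γ_w × 5.00 = 49.05 kPa.
Total σ_h = 47.97 + 49.05 = 97.02 kPa.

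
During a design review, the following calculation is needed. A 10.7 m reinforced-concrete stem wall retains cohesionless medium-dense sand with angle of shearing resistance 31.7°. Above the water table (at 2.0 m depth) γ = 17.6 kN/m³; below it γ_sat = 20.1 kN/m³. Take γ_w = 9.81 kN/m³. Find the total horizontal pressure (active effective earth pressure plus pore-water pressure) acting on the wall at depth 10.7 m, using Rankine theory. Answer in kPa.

124 kPa

K_a = (1 − sin φ)/(1 + sin φ) = 0.3111.
γ' = 20.1 − 9.81 = 10.29 kN/m³.
Effective vertical stress at 10.7 m: σ'_v = 17.6×2.0 + 10.29×8.70 = 124.7 kPa.
σ'_h = K_a σ'_v = 0.3111 × 124.7 = 38.80 kPa; u = γ_w × 8.70 = 85.35 kPa.
Total σ_h = 38.80 + 85.35 = 124.1 kPa.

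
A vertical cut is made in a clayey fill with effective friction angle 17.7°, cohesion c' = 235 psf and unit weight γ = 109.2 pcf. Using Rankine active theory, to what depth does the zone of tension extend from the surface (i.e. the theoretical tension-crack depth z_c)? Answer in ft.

K_a = tan²(45° − 17.7°/2) = 0.5337; √K_a = 0.7306.
The active pressure is zero where K_a γ z = 2c√K_a, so z_c = 2c/(γ√K_a) = 2×235/(109.2×0.7306) = 5.891 ft.

5.89 ft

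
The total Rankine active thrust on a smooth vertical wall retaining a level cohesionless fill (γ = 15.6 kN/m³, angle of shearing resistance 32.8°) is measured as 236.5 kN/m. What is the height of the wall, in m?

10.1 m

K_a = 0.2973. P_a = ½ K_a γ H² ⇒ H = √(2P_a/(K_a γ)).
H = √(2×236.5/(0.2973×15.6)) = 10.10 m.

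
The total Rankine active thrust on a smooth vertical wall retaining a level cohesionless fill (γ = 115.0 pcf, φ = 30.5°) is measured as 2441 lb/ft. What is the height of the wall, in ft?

K_a = 0.3267. P_a = ½ K_a γ H² ⇒ H = √(2P_a/(K_a γ)).
H = √(2×2441/(0.3267×115.0)) = 11.40 ft.

11.4 ft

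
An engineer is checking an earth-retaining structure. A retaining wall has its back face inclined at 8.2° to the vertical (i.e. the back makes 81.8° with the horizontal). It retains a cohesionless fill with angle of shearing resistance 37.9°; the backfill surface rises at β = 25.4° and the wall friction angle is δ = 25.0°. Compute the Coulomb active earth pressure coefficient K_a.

K_a = sin²(α+φ) / [sin²α · sin(α−δ) · (1 + √{sin(φ+δ)sin(φ−β) / (sin(α−δ)sin(α+β))})²].
With α = 81.8°, φ = 37.9°, δ = 25.0°, β = 25.4°: K_a = 0.4141.

0.414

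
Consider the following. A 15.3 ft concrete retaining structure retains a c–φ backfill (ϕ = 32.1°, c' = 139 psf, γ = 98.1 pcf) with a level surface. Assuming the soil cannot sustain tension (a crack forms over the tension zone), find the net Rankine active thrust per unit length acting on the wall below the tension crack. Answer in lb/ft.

K_a = 0.3060; √K_a = 0.5532.
Tension-crack depth z_c = 2c/(γ√K_a) = 2×139/(98.1×0.5532) = 5.123 ft.
σ_a at base = K_a γ H − 2c√K_a = 0.3060×98.1×15.3 − 2×139×0.5532 = 305.5 psf.
P_a = ½ × 305.5 × (H − z_c) = 0.5×305.5×10.18 = 1555 lb/ft.

1550 lb/ft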